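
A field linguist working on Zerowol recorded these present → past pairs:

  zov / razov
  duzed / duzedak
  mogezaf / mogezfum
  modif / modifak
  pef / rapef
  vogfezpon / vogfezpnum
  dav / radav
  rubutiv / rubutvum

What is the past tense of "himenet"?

himentum

pef and modif both end in -f yet inflect differently (rapef, modifak), so the final letter is not what conditions the rule; the number of vowels is.
"himenet" has 3 vowels. The stems with 3 vowels (mogezaf → mogezfum, vogfezpon → vogfezpnum, rubutiv → rubutvum) delete the last vowel and add -um.
So himenet → himentum.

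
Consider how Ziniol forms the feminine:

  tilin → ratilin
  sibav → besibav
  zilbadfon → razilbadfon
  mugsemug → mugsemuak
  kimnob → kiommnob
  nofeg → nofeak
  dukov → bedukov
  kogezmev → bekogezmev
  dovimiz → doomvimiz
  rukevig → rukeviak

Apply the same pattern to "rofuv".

berofuv

kogezmev and nofeg both have last vowel 'e' yet inflect differently (bekogezmev, nofeak), so the last vowel is not what conditions the rule; the final letter is.
"rofuv" ends in -v. The stems ending in -v (sibav → besibav, dukov → bedukov, kogezmev → bekogezmev) add the prefix be-.
So rofuv → berofuv.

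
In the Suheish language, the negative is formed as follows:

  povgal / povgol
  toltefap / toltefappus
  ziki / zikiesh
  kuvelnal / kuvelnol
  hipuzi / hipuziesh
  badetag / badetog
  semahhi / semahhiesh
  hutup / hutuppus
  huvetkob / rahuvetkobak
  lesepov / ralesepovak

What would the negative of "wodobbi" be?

toltefap and badetag both have last vowel 'a' yet inflect differently (toltefappus, badetog), so the last vowel is not what conditions the rule; the final letter is.
"wodobbi" ends in -i. The stems ending in -i (semahhi → semahhiesh, ziki → zikiesh, hipuzi → hipuziesh) add -esh.
So wodobbi → wodobbiesh.

wodobbiesh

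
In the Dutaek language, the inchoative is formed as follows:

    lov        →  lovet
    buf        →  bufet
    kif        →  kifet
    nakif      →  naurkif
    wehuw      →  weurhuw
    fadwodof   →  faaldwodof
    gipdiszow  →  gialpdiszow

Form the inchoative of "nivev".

buf and nakif both end in -f yet inflect differently (bufet, naurkif), so the final letter is not what conditions the rule; the number of vowels is.
"nivev" has 2 vowels. The stems with 2 vowels (nakif → naurkif, wehuw → weurhuw) insert -ur- after the first vowel.
The other patterns: stems with 1 vowel add -et; stems with 3 vowels insert -al- after the first vowel.
So nivev → niurvev.

niurvev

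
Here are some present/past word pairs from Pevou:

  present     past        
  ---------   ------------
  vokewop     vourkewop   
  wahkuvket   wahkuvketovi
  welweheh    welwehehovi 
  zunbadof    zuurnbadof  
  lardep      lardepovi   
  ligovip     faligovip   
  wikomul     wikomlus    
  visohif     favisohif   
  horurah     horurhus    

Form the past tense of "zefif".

"zefif" has last vowel 'i'. The stems whose last vowel is 'i' (visohif → favisohif, ligovip → faligovip) add the prefix fa-.
So zefif → fazefif.

fazefif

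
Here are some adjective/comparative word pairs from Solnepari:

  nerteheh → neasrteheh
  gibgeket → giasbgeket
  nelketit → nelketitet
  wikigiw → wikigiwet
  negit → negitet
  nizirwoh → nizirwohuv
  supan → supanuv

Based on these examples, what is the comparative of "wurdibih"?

gibgeket and nelketit both end in -t yet inflect differently (giasbgeket, nelketitet), so the final letter is not what conditions the rule; the last vowel is.
"wurdibih" has last vowel 'i'. The stems whose last vowel is 'i' (nelketit → nelketitet, wikigiw → wikigiwet, negit → negitet) add -et.
The other patterns: stems whose last vowel is 'e' insert -as- after the first vowel; stems whose last vowel is 'a' or 'o' add -uv.
So wurdibih → wurdibihet.

wurdibihet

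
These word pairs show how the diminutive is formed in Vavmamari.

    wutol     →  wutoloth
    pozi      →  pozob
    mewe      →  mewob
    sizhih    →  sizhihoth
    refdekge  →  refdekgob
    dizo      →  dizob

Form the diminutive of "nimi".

"nimi" ends in a vowel. The stems ending in a vowel (refdekge → refdekgob, dizo → dizob, pozi → pozob) drop the final letter and add -ob.
So nimi → nimob.

nimob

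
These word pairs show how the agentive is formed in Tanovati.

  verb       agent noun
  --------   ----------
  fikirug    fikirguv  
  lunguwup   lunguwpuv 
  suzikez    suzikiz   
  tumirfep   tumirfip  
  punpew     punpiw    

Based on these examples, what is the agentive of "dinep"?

lunguwup and tumirfep both end in -p yet inflect differently (lunguwpuv, tumirfip), so the final letter is not what conditions the rule; the last vowel is.
"dinep" has last vowel 'e'. The stems whose last vowel is 'e' (suzikez → suzikiz, tumirfep → tumirfip, punpew → punpiw) change the last vowel to 'i'.
So dinep → dinip.

dinip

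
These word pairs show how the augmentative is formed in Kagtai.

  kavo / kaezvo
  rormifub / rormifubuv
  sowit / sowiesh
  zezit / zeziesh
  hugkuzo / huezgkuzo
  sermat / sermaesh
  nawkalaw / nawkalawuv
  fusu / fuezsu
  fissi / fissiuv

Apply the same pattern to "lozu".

sermat and nawkalaw both have last vowel 'a' yet inflect differently (sermaesh, nawkalawuv), so the last vowel is not what conditions the rule; the final letter is.
"lozu" ends in -u. The one such stem in the data (fusu → fuezsu) inserts -ez- after the first vowel (as do hugkuzo, kavo), so the same rule applies.
So lozu → loezzu.

loezzu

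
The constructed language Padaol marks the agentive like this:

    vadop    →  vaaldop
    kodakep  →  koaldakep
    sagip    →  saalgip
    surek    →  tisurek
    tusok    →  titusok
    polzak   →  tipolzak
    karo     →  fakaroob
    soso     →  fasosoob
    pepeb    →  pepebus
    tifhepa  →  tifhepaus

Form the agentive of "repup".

realpup

kodakep and surek both have last vowel 'e' yet inflect differently (koaldakep, tisurek), so the last vowel is not what conditions the rule; the final letter is.
"repup" ends in -p. The stems ending in -p (vadop → vaaldop, kodakep → koaldakep, sagip → saalgip) insert -al- after the first vowel.
The other patterns: stems ending in -k add the prefix ti-; stems ending in -o add fa- … -ob around the stem; stems ending in -a or -b add -us.
So repup → realpup.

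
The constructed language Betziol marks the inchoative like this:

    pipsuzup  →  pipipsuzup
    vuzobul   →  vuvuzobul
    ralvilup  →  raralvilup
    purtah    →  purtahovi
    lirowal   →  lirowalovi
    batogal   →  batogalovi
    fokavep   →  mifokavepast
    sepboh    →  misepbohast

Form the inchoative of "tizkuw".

titizkuw

vuzobul and lirowal both end in -l yet inflect differently (vuvuzobul, lirowalovi), so the final letter is not what conditions the rule; the last vowel is.
"tizkuw" has last vowel 'u'. The stems whose last vowel is 'u' (pipsuzup → pipipsuzup, vuzobul → vuvuzobul, ralvilup → raralvilup) repeat the first consonant+vowel as a prefix.
The other patterns: stems whose last vowel is 'a' add -ovi; stems whose last vowel is 'e' or 'o' add mi- … -ast around the stem.
So tizkuw → titizkuw.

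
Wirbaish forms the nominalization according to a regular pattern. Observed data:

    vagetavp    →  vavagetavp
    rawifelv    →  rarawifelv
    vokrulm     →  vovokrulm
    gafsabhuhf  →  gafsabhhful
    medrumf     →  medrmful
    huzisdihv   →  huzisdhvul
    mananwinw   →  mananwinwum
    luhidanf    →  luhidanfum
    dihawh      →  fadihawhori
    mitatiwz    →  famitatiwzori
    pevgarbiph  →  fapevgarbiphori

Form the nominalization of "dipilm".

"dipilm" has second-to-last letter 'l'. The stems whose second-to-last letter is 'l' (rawifelv → rarawifelv, vokrulm → vovokrulm) repeat the first consonant+vowel as a prefix.
The other patterns: stems whose second-to-last letter is 'h' or 'm' delete the last vowel and add -ul; stems whose second-to-last letter is 'n' add -um; stems whose second-to-last letter is 'p' or 'w' add fa- … -ori around the stem.
So dipilm → didipilm.

didipilm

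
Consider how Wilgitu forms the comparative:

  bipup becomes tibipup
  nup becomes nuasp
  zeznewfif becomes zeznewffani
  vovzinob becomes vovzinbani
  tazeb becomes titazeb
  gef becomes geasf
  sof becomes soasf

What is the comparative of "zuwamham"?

zuwamhmani

nup and bipup both end in -p yet inflect differently (nuasp, tibipup), so the final letter is not what conditions the rule; the number of vowels is.
"zuwamham" has 3 vowels. The stems with 3 vowels (zeznewfif → zeznewffani, vovzinob → vovzinbani) delete the last vowel and add -ani.
The other patterns: stems with 1 vowel insert -as- after the first vowel; stems with 2 vowels add the prefix ti-.
So zuwamham → zuwamhmani.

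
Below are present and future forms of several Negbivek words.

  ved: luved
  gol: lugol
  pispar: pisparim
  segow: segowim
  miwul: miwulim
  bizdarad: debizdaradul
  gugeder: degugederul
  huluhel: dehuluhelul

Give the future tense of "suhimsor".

desuhimsorul

gol and miwul both end in -l yet inflect differently (lugol, miwulim), so the final letter is not what conditions the rule; the number of vowels is.
"suhimsor" has 3 vowels. The stems with 3 vowels (bizdarad → debizdaradul, gugeder → degugederul, huluhel → dehuluhelul) add de- … -ul around the stem.
So suhimsor → desuhimsorul.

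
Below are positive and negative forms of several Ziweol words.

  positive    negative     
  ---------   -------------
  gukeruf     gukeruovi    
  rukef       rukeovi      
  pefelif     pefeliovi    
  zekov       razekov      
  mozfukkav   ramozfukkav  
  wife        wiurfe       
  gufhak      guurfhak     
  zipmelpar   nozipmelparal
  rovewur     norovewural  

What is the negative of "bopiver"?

rukef and wife both have last vowel 'e' yet inflect differently (rukeovi, wiurfe), so the last vowel is not what conditions the rule; the final letter is.
"bopiver" ends in -r. The stems ending in -r (zipmelpar → nozipmelparal, rovewur → norovewural) add no- … -al around the stem.
The other patterns: stems ending in -f drop the final letter and add -ovi; stems ending in -v add the prefix ra-; stems ending in -e or -k insert -ur- after the first vowel.
So bopiver → nobopiveral.

nobopiveral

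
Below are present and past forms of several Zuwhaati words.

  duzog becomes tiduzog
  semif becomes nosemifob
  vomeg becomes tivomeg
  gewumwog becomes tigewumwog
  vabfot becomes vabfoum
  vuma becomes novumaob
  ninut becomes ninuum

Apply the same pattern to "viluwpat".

gewumwog and vabfot both have last vowel 'o' yet inflect differently (tigewumwog, vabfoum), so the last vowel is not what conditions the rule; the final letter is.
"viluwpat" ends in -t. The stems ending in -t (vabfot → vabfoum, ninut → ninuum) drop the final letter and add -um.
The other patterns: stems ending in -g add the prefix ti-; stems ending in -a or -f add no- … -ob around the stem.
So viluwpat → viluwpaum.

viluwpaum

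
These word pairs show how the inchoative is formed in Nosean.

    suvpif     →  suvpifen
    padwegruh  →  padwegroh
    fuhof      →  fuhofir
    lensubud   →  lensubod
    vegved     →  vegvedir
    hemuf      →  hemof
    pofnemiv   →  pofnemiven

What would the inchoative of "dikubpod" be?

dikubpodir

"dikubpod" has last vowel 'o'. The one such stem in the data (fuhof → fuhofir) adds -ir, so the same rule applies.
So dikubpod → dikubpodir.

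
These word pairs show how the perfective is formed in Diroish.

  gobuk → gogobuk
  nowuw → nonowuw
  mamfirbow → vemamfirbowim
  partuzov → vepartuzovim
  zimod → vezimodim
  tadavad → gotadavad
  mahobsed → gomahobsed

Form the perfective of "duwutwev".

nowuw and mamfirbow both end in -w yet inflect differently (nonowuw, vemamfirbowim), so the final letter is not what conditions the rule; the last vowel is.
"duwutwev" has last vowel 'e'. The one such stem in the data (mahobsed → gomahobsed) adds the prefix go-, so the same rule applies.
The other patterns: stems whose last vowel is 'u' repeat the first consonant+vowel as a prefix; stems whose last vowel is 'o' add ve- … -im around the stem.
So duwutwev → goduwutwev.

goduwutwev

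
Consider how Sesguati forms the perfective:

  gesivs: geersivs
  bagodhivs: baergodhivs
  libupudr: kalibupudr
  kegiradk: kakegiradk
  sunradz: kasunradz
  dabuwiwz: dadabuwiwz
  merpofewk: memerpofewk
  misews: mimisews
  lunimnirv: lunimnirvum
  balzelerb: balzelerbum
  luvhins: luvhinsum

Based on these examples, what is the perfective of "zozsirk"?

sunradz and dabuwiwz both end in -z yet inflect differently (kasunradz, dadabuwiwz), so the final letter is not what conditions the rule; the second-to-last letter is.
"zozsirk" has second-to-last letter 'r'. The stems whose second-to-last letter is 'r' (lunimnirv → lunimnirvum, balzelerb → balzelerbum) add -um.
So zozsirk → zozsirkum.

zozsirkum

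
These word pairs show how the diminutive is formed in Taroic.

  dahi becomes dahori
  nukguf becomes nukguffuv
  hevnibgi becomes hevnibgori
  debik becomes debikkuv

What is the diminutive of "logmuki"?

"logmuki" ends in a vowel. The stems ending in a vowel (hevnibgi → hevnibgori, dahi → dahori) drop the final letter and add -ori.
So logmuki → logmukori.

logmukori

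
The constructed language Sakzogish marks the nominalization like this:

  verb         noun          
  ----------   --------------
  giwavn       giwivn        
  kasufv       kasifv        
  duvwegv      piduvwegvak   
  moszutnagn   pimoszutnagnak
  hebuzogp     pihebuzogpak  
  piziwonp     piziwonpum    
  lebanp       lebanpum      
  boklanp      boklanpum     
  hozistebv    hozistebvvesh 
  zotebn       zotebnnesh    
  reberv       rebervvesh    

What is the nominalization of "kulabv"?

"kulabv" has second-to-last letter 'b'. The stems whose second-to-last letter is 'b' (hozistebv → hozistebvvesh, zotebn → zotebnnesh) double the final consonant and add -esh.
The other patterns: stems whose second-to-last letter is 'f' or 'v' change the last vowel to 'i'; stems whose second-to-last letter is 'g' add pi- … -ak around the stem; stems whose second-to-last letter is 'n' add -um.
So kulabv → kulabvvesh.

kulabvvesh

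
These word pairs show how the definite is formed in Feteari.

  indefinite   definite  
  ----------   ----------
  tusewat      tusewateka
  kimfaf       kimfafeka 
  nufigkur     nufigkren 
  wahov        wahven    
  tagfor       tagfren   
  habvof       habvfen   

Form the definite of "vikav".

kimfaf and habvof both end in -f yet inflect differently (kimfafeka, habvfen), so the final letter is not what conditions the rule; the last vowel is.
"vikav" has last vowel 'a'. The stems whose last vowel is 'a' (tusewat → tusewateka, kimfaf → kimfafeka) add -eka.
The other pattern: stems whose last vowel is 'o' or 'u' delete the last vowel and add -en.
So vikav → vikaveka.

vikaveka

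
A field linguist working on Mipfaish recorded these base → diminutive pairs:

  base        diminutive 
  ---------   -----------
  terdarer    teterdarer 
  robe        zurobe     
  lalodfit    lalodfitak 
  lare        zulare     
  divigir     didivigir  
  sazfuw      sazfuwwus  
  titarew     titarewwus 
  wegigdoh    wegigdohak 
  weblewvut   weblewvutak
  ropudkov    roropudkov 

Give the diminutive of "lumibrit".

lumibritak

"lumibrit" ends in -t. The stems ending in -t (weblewvut → weblewvutak, lalodfit → lalodfitak) add -ak.
The other patterns: stems ending in -w double the final consonant and add -us; stems ending in -r or -v repeat the first consonant+vowel as a prefix; stems ending in -e add the prefix zu-.
So lumibrit → lumibritak.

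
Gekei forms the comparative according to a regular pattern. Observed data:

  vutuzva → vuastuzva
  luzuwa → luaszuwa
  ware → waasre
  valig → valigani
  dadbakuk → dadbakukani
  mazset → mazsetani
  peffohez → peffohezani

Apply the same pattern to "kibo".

kiasbo

ware and mazset both have last vowel 'e' yet inflect differently (waasre, mazsetani), so the last vowel is not what conditions the rule; whether the stem ends in a vowel or a consonant is.
"kibo" ends in a vowel. The stems ending in a vowel (vutuzva → vuastuzva, luzuwa → luaszuwa, ware → waasre) insert -as- after the first vowel.
The other pattern: stems ending in a consonant add -ani.
So kibo → kiasbo.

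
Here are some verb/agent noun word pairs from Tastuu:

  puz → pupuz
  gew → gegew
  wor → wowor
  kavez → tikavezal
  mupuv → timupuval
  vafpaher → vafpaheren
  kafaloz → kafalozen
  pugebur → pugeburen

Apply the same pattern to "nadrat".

tinadratal

puz and kavez both end in -z yet inflect differently (pupuz, tikavezal), so the final letter is not what conditions the rule; the number of vowels is.
"nadrat" has 2 vowels. The stems with 2 vowels (kavez → tikavezal, mupuv → timupuval) add ti- … -al around the stem.
The other patterns: stems with 1 vowel repeat the first consonant+vowel as a prefix; stems with 3 vowels add -en.
So nadrat → tinadratal.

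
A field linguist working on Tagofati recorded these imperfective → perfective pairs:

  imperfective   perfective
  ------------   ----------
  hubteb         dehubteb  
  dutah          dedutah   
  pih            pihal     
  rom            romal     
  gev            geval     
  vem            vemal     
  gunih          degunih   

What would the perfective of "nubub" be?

"nubub" has 2 vowels. The stems with 2 vowels (hubteb → dehubteb, gunih → degunih, dutah → dedutah) add the prefix de-.
So nubub → denubub.

denubub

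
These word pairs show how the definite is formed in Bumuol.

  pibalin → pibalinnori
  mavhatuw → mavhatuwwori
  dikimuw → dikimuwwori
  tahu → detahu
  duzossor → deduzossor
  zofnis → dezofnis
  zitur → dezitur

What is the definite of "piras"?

"piras" ends in -s. The one such stem in the data (zofnis → dezofnis) adds the prefix de-, so the same rule applies.
So piras → depiras.

depiras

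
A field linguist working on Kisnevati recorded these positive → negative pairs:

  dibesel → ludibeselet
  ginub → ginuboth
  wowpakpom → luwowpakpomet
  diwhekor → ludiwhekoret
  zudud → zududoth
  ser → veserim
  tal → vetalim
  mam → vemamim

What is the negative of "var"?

"var" has 1 vowel. The stems with 1 vowel (ser → veserim, tal → vetalim, mam → vemamim) add ve- … -im around the stem.
The other patterns: stems with 2 vowels add -oth; stems with 3 vowels add lu- … -et around the stem.
So var → vevarim.

vevarim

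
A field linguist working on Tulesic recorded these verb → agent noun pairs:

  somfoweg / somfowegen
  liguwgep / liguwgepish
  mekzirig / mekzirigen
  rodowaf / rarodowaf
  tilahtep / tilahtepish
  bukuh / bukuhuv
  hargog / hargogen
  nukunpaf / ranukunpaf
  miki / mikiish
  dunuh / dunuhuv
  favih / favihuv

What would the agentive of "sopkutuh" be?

miki and favih both have last vowel 'i' yet inflect differently (mikiish, favihuv), so the last vowel is not what conditions the rule; the final letter is.
"sopkutuh" ends in -h. The stems ending in -h (bukuh → bukuhuv, dunuh → dunuhuv, favih → favihuv) add -uv.
So sopkutuh → sopkutuhuv.

sopkutuhuv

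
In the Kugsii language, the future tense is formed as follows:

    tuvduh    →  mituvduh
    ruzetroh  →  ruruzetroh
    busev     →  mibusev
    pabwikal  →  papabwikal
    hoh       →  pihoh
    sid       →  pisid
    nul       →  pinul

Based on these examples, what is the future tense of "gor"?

pigor

hoh and tuvduh both end in -h yet inflect differently (pihoh, mituvduh), so the final letter is not what conditions the rule; the number of vowels is.
"gor" has 1 vowel. The stems with 1 vowel (sid → pisid, nul → pinul, hoh → pihoh) add the prefix pi-.
So gor → pigor.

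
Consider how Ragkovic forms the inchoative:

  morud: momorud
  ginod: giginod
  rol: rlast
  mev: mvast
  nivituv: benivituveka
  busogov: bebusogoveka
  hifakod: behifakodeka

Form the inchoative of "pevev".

"pevev" has 2 vowels. The stems with 2 vowels (morud → momorud, ginod → giginod) repeat the first consonant+vowel as a prefix.
So pevev → pepevev.

pepevev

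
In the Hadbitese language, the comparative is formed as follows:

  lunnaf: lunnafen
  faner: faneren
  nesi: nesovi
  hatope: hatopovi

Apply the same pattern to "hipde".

hipdovi

"hipde" ends in a vowel. The stems ending in a vowel (nesi → nesovi, hatope → hatopovi) drop the final letter and add -ovi.
So hipde → hipdovi.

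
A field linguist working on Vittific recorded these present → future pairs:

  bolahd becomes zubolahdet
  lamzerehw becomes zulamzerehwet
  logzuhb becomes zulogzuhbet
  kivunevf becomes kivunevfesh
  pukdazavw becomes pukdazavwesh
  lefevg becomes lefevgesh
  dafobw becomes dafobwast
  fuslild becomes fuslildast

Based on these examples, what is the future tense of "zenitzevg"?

zenitzevgesh

"zenitzevg" has second-to-last letter 'v'. The stems whose second-to-last letter is 'v' (kivunevf → kivunevfesh, pukdazavw → pukdazavwesh, lefevg → lefevgesh) add -esh.
The other patterns: stems whose second-to-last letter is 'h' add zu- … -et around the stem; stems whose second-to-last letter is 'b' or 'l' add -ast.
So zenitzevg → zenitzevgesh.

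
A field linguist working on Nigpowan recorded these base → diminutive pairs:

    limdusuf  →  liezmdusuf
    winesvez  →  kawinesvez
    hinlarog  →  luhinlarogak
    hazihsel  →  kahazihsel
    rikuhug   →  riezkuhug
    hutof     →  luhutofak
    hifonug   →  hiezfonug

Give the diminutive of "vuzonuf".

vuezzonuf

rikuhug and hinlarog both end in -g yet inflect differently (riezkuhug, luhinlarogak), so the final letter is not what conditions the rule; the last vowel is.
"vuzonuf" has last vowel 'u'. The stems whose last vowel is 'u' (limdusuf → liezmdusuf, rikuhug → riezkuhug, hifonug → hiezfonug) insert -ez- after the first vowel.
So vuzonuf → vuezzonuf.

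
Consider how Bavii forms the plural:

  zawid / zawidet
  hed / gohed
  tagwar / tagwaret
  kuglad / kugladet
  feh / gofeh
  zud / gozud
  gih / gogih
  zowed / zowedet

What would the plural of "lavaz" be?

kuglad and zud both end in -d yet inflect differently (kugladet, gozud), so the final letter is not what conditions the rule; the number of vowels is.
"lavaz" has 2 vowels. The stems with 2 vowels (tagwar → tagwaret, kuglad → kugladet, zawid → zawidet) add -et.
The other pattern: stems with 1 vowel add the prefix go-.
So lavaz → lavazet.

lavazet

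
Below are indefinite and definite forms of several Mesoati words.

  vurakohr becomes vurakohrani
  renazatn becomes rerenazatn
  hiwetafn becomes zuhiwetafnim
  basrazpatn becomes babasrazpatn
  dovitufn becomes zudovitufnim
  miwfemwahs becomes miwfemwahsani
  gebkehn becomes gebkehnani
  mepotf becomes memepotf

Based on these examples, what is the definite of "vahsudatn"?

vavahsudatn

gebkehn and hiwetafn both end in -n yet inflect differently (gebkehnani, zuhiwetafnim), so the final letter is not what conditions the rule; the second-to-last letter is.
"vahsudatn" has second-to-last letter 't'. The stems whose second-to-last letter is 't' (mepotf → memepotf, basrazpatn → babasrazpatn, renazatn → rerenazatn) repeat the first consonant+vowel as a prefix.
So vahsudatn → vavahsudatn.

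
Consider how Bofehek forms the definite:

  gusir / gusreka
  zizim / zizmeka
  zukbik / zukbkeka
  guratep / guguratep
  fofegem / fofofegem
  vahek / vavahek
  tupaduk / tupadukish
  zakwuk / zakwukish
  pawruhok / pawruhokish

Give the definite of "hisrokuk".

"hisrokuk" has last vowel 'u'. The stems whose last vowel is 'u' (tupaduk → tupadukish, zakwuk → zakwukish) add -ish.
The other patterns: stems whose last vowel is 'i' delete the last vowel and add -eka; stems whose last vowel is 'e' repeat the first consonant+vowel as a prefix.
So hisrokuk → hisrokukish.

hisrokukish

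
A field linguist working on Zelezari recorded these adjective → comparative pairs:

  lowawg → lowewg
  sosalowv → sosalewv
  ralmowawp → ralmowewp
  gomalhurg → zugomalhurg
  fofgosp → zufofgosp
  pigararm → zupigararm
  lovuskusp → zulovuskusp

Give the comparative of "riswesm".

zuriswesm

lowawg and gomalhurg both end in -g yet inflect differently (lowewg, zugomalhurg), so the final letter is not what conditions the rule; the second-to-last letter is.
"riswesm" has second-to-last letter 's'. The stems whose second-to-last letter is 's' (fofgosp → zufofgosp, lovuskusp → zulovuskusp) add the prefix zu-.
The other pattern: stems whose second-to-last letter is 'w' change the last vowel to 'e'.
So riswesm → zuriswesm.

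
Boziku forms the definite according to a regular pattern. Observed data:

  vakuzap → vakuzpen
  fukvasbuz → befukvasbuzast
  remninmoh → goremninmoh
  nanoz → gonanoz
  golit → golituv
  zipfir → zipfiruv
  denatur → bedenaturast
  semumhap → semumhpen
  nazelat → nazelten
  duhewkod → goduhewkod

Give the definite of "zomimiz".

fukvasbuz and nanoz both end in -z yet inflect differently (befukvasbuzast, gonanoz), so the final letter is not what conditions the rule; the last vowel is.
"zomimiz" has last vowel 'i'. The stems whose last vowel is 'i' (golit → golituv, zipfir → zipfiruv) add -uv.
So zomimiz → zomimizuv.

zomimizuv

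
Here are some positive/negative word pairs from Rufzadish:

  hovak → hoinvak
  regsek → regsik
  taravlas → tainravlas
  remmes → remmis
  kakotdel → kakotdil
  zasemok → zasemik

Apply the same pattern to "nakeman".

taravlas and remmes both end in -s yet inflect differently (tainravlas, remmis), so the final letter is not what conditions the rule; the last vowel is.
"nakeman" has last vowel 'a'. The stems whose last vowel is 'a' (hovak → hoinvak, taravlas → tainravlas) insert -in- after the first vowel.
So nakeman → nainkeman.

nainkeman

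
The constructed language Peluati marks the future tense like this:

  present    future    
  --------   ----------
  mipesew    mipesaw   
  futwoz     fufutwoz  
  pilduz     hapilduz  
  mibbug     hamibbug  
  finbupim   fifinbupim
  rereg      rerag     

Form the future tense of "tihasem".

tihasam

rereg and mibbug both end in -g yet inflect differently (rerag, hamibbug), so the final letter is not what conditions the rule; the last vowel is.
"tihasem" has last vowel 'e'. The stems whose last vowel is 'e' (rereg → rerag, mipesew → mipesaw) change the last vowel to 'a'.
So tihasem → tihasam.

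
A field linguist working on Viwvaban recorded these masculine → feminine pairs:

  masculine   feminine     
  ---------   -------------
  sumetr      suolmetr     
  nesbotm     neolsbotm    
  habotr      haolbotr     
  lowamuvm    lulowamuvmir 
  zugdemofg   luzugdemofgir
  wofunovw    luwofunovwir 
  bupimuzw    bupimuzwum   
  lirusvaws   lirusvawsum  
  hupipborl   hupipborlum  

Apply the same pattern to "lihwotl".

liolhwotl

nesbotm and lowamuvm both end in -m yet inflect differently (neolsbotm, lulowamuvmir), so the final letter is not what conditions the rule; the second-to-last letter is.
"lihwotl" has second-to-last letter 't'. The stems whose second-to-last letter is 't' (sumetr → suolmetr, nesbotm → neolsbotm, habotr → haolbotr) insert -ol- after the first vowel.
So lihwotl → liolhwotl.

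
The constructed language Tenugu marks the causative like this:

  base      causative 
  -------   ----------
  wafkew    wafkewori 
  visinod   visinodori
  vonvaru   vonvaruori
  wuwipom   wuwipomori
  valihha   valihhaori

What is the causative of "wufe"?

wufeori

Every pair shown (wafkew → wafkewori, visinod → visinodori, vonvaru → vonvaruori, …) follows the same rule: add -ori.
So wufe → wufeori.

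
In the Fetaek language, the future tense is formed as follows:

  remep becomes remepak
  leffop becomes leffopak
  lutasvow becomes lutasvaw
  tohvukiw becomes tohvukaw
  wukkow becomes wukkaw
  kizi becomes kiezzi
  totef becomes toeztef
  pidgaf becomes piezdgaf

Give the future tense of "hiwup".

"hiwup" ends in -p. The stems ending in -p (remep → remepak, leffop → leffopak) add -ak.
The other patterns: stems ending in -w change the last vowel to 'a'; stems ending in -f or -i insert -ez- after the first vowel.
So hiwup → hiwupak.

hiwupak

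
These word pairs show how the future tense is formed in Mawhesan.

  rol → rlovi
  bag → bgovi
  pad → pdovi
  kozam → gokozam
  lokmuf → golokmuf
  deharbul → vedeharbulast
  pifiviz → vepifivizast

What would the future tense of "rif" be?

rol and deharbul both end in -l yet inflect differently (rlovi, vedeharbulast), so the final letter is not what conditions the rule; the number of vowels is.
"rif" has 1 vowel. The stems with 1 vowel (rol → rlovi, bag → bgovi, pad → pdovi) delete the last vowel and add -ovi.
So rif → rfovi.

rfovi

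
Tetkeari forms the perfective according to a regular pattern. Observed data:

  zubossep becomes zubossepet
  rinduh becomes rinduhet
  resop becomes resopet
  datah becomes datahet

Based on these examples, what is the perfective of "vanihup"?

vanihupet

Every pair shown (zubossep → zubossepet, rinduh → rinduhet, resop → resopet, …) follows the same rule: add -et.
So vanihup → vanihupet.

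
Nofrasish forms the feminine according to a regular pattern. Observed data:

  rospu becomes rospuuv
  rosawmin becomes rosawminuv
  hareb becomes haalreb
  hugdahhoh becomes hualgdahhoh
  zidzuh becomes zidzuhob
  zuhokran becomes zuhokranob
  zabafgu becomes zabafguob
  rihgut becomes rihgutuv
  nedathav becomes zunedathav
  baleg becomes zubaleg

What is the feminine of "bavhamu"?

hugdahhoh and zidzuh both end in -h yet inflect differently (hualgdahhoh, zidzuhob), so the final letter is not what conditions the rule; the first letter is.
"bavhamu" begins with b-. The one such stem in the data (baleg → zubaleg) adds the prefix zu-, so the same rule applies.
So bavhamu → zubavhamu.

zubavhamu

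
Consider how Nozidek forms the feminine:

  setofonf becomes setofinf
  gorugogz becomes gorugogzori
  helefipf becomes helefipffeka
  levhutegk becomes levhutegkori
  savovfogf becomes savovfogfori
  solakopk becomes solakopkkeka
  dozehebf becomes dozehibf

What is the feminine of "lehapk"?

"lehapk" has second-to-last letter 'p'. The stems whose second-to-last letter is 'p' (solakopk → solakopkkeka, helefipf → helefipffeka) double the final consonant and add -eka.
The other patterns: stems whose second-to-last letter is 'g' add -ori; stems whose second-to-last letter is 'b' or 'n' change the last vowel to 'i'.
So lehapk → lehapkkeka.

lehapkkeka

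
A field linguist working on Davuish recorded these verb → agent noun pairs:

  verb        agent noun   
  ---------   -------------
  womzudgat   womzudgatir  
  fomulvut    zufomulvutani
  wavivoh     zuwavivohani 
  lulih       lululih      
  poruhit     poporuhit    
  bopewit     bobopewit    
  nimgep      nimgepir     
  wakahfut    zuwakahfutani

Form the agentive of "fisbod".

womzudgat and poruhit both end in -t yet inflect differently (womzudgatir, poporuhit), so the final letter is not what conditions the rule; the last vowel is.
"fisbod" has last vowel 'o'. The one such stem in the data (wavivoh → zuwavivohani) adds zu- … -ani around the stem, so the same rule applies.
The other patterns: stems whose last vowel is 'a' or 'e' add -ir; stems whose last vowel is 'i' repeat the first consonant+vowel as a prefix.
So fisbod → zufisbodani.

zufisbodani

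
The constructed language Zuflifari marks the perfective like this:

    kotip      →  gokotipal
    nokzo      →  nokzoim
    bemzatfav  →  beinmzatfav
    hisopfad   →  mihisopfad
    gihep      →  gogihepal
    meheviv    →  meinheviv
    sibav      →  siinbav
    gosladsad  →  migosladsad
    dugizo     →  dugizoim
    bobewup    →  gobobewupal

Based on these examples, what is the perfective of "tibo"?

gosladsad and sibav both have last vowel 'a' yet inflect differently (migosladsad, siinbav), so the last vowel is not what conditions the rule; the final letter is.
"tibo" ends in -o. The stems ending in -o (nokzo → nokzoim, dugizo → dugizoim) add -im.
So tibo → tiboim.

tiboim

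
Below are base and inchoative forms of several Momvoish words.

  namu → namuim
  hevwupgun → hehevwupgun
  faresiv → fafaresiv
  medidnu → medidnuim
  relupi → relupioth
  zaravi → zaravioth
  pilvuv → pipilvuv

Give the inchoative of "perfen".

peperfen

namu and pilvuv both have last vowel 'u' yet inflect differently (namuim, pipilvuv), so the last vowel is not what conditions the rule; the final letter is.
"perfen" ends in -n. The one such stem in the data (hevwupgun → hehevwupgun) repeats the first consonant+vowel as a prefix (as do pilvuv, faresiv), so the same rule applies.
So perfen → peperfen.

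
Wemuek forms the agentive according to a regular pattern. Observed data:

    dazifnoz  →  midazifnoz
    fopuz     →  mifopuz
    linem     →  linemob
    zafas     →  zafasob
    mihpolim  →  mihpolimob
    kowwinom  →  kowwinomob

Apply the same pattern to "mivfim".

mivfimob

"mivfim" ends in -m. The stems ending in -m (linem → linemob, mihpolim → mihpolimob, kowwinom → kowwinomob) add -ob.
So mivfim → mivfimob.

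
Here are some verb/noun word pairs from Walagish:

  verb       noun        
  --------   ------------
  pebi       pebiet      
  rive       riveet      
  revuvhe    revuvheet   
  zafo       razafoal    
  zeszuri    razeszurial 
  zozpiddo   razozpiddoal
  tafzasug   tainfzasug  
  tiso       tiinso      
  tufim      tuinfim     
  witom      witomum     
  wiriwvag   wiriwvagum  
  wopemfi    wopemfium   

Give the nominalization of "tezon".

teinzon

"tezon" begins with t-. The stems beginning with t- (tafzasug → tainfzasug, tiso → tiinso, tufim → tuinfim) insert -in- after the first vowel.
The other patterns: stems beginning with p- or r- add -et; stems beginning with z- add ra- … -al around the stem; stems beginning with w- add -um.
So tezon → teinzon.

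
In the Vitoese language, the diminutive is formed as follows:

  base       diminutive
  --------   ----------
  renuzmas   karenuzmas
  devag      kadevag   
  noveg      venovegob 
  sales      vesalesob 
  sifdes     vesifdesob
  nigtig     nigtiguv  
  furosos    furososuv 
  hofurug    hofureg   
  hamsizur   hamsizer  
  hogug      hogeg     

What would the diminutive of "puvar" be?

kapuvar

devag and noveg both end in -g yet inflect differently (kadevag, venovegob), so the final letter is not what conditions the rule; the last vowel is.
"puvar" has last vowel 'a'. The stems whose last vowel is 'a' (renuzmas → karenuzmas, devag → kadevag) add the prefix ka-.
So puvar → kapuvar.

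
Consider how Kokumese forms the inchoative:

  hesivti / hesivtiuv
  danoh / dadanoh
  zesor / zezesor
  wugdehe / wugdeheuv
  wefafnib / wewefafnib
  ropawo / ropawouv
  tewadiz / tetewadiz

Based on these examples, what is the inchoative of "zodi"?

zodiuv

"zodi" ends in a vowel. The stems ending in a vowel (hesivti → hesivtiuv, ropawo → ropawouv, wugdehe → wugdeheuv) add -uv.
So zodi → zodiuv.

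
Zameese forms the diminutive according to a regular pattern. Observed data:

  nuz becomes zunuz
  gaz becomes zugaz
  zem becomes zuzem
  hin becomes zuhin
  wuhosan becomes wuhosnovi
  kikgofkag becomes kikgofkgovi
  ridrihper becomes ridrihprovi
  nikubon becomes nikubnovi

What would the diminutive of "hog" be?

zuhog

hin and wuhosan both end in -n yet inflect differently (zuhin, wuhosnovi), so the final letter is not what conditions the rule; the number of vowels is.
"hog" has 1 vowel. The stems with 1 vowel (nuz → zunuz, gaz → zugaz, zem → zuzem) add the prefix zu-.
The other pattern: stems with 3 vowels delete the last vowel and add -ovi.
So hog → zuhog.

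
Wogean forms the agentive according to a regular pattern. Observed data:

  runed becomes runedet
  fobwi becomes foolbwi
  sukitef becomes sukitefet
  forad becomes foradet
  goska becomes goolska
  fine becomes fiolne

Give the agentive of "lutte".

luoltte

forad and goska both have last vowel 'a' yet inflect differently (foradet, goolska), so the last vowel is not what conditions the rule; whether the stem ends in a vowel or a consonant is.
"lutte" ends in a vowel. The stems ending in a vowel (goska → goolska, fine → fiolne, fobwi → foolbwi) insert -ol- after the first vowel.
The other pattern: stems ending in a consonant add -et.
So lutte → luoltte.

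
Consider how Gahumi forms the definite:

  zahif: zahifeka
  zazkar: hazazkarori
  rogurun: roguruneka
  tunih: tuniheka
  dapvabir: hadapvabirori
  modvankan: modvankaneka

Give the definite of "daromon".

daromoneka

"daromon" ends in -n. The stems ending in -n (rogurun → roguruneka, modvankan → modvankaneka) add -eka.
The other pattern: stems ending in -r add ha- … -ori around the stem.
So daromon → daromoneka.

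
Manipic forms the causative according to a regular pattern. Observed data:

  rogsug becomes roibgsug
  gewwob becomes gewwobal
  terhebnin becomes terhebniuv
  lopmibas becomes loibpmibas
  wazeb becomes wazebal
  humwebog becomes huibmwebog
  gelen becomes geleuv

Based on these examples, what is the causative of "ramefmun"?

ramefmuuv

gelen and wazeb both have last vowel 'e' yet inflect differently (geleuv, wazebal), so the last vowel is not what conditions the rule; the final letter is.
"ramefmun" ends in -n. The stems ending in -n (terhebnin → terhebniuv, gelen → geleuv) drop the final letter and add -uv.
So ramefmun → ramefmuuv.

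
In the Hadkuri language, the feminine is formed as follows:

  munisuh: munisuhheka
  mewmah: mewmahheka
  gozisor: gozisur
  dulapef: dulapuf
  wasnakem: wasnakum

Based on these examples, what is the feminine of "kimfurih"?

munisuh and gozisor both have 3 vowels yet inflect differently (munisuhheka, gozisur), so the number of vowels is not what conditions the rule; the final letter is.
"kimfurih" ends in -h. The stems ending in -h (munisuh → munisuhheka, mewmah → mewmahheka) double the final consonant and add -eka.
So kimfurih → kimfurihheka.

kimfurihheka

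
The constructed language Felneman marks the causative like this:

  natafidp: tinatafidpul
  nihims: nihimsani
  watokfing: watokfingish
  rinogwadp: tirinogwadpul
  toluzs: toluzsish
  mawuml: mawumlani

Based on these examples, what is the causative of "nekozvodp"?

tinekozvodpul

"nekozvodp" has second-to-last letter 'd'. The stems whose second-to-last letter is 'd' (rinogwadp → tirinogwadpul, natafidp → tinatafidpul) add ti- … -ul around the stem.
So nekozvodp → tinekozvodpul.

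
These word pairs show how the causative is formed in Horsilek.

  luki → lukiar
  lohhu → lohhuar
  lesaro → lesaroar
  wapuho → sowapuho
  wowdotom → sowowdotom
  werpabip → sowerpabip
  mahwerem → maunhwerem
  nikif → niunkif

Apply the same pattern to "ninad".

lesaro and wapuho both end in -o yet inflect differently (lesaroar, sowapuho), so the final letter is not what conditions the rule; the first letter is.
"ninad" begins with n-. The one such stem in the data (nikif → niunkif) inserts -un- after the first vowel (as does mahwerem), so the same rule applies.
The other patterns: stems beginning with l- add -ar; stems beginning with w- add the prefix so-.
So ninad → niunnad.

niunnad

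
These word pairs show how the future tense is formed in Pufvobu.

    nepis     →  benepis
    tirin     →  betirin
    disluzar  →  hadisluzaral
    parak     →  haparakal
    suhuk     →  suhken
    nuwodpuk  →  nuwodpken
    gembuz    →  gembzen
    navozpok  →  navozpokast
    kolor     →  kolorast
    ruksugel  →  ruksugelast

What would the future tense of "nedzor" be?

nedzorast

parak and suhuk both end in -k yet inflect differently (haparakal, suhken), so the final letter is not what conditions the rule; the last vowel is.
"nedzor" has last vowel 'o'. The stems whose last vowel is 'o' (navozpok → navozpokast, kolor → kolorast) add -ast.
So nedzor → nedzorast.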